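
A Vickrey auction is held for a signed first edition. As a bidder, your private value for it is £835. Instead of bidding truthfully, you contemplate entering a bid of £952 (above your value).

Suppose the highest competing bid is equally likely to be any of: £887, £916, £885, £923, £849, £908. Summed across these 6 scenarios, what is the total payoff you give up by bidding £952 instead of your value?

The deviation costs you only when the competing bid falls strictly between £835 and £952; elsewhere both bids give the same outcome.
£887: truthful payoff £0, deviation payoff −£52 → loss £52.
£916: truthful payoff £0, deviation payoff −£81 → loss £81.
£885: truthful payoff £0, deviation payoff −£50 → loss £50.
£923: truthful payoff £0, deviation payoff −£88 → loss £88.
£849: truthful payoff £0, deviation payoff −£14 → loss £14.
£908: truthful payoff £0, deviation payoff −£73 → loss £73.
Total loss = £52 + £81 + £50 + £88 + £14 + £73 = £358.

£358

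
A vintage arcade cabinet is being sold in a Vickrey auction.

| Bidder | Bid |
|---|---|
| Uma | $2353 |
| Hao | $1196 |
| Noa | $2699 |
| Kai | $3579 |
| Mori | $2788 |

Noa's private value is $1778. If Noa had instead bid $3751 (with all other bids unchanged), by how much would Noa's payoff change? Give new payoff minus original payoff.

The highest bid among the other bidders is $3579; Noa's bid doesn't change that.
Original bid $2699: Noa is not highest (top rival bid is $3579); payoff $0.
Alternative bid $3751: Noa is highest, pays the top rival bid $3579; payoff $1778 − $3579 = −$1801.
Change in payoff = −$1801 − ($0) = −$1801.

−$1801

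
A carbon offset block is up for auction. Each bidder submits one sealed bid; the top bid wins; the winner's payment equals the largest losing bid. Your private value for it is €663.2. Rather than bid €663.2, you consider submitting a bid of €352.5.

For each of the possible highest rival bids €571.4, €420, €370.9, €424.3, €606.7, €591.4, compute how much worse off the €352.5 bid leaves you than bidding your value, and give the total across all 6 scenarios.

The deviation costs you only when the competing bid falls strictly between €352.5 and €663.2; elsewhere both bids give the same outcome.
€571.4: truthful payoff €91.8, deviation payoff €0 → loss €91.8.
€420: truthful payoff €243.2, deviation payoff €0 → loss €243.2.
€370.9: truthful payoff €292.3, deviation payoff €0 → loss €292.3.
€424.3: truthful payoff €238.9, deviation payoff €0 → loss €238.9.
€606.7: truthful payoff €56.5, deviation payoff €0 → loss €56.5.
€591.4: truthful payoff €71.8, deviation payoff €0 → loss €71.8.
Total loss = €91.8 + €243.2 + €292.3 + €238.9 + €56.5 + €71.8 = €994.5.

€994.5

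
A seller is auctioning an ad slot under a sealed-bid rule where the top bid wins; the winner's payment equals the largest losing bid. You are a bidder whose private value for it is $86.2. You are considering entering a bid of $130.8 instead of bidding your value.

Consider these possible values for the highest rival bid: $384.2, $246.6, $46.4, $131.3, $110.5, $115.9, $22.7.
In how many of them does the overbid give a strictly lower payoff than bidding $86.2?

The deviation hurts exactly when the highest competing bid lies strictly between $86.2 and $130.8 — overbidding then wins at a price above your value.
$384.2: above both → same outcome either way.
$246.6: above both → same outcome either way.
$46.4: below both → same outcome either way.
$131.3: above both → same outcome either way.
$110.5: inside the interval → strictly worse (loss $24.3).
$115.9: inside the interval → strictly worse (loss $29.7).
$22.7: below both → same outcome either way.
Count: 2.

2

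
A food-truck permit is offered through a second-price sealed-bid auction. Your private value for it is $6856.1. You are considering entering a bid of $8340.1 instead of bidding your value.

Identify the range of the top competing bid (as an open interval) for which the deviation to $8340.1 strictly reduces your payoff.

If the competing bid is below $6856.1, both bids win at the same price — no difference.
If it is above $8340.1, both bids lose — no difference.
If it lies strictly between $6856.1 and $8340.1, bidding your value loses (payoff 0) while bidding $8340.1 wins at a price above your value (payoff negative).
So the deviation strictly hurts on the open interval ($6856.1, $8340.1).

($6856.1, $8340.1)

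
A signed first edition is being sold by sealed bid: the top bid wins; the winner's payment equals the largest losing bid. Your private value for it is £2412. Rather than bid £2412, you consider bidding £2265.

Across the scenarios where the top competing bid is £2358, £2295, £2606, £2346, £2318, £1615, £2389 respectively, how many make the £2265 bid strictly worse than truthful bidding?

The deviation hurts exactly when the highest competing bid lies strictly between £2265 and £2412 — underbidding then forfeits a profitable win.
£2358: inside the interval → strictly worse (loss £54).
£2295: inside the interval → strictly worse (loss £117).
£2606: above both → same outcome either way.
£2346: inside the interval → strictly worse (loss £66).
£2318: inside the interval → strictly worse (loss £94).
£1615: below both → same outcome either way.
£2389: inside the interval → strictly worse (loss £23).
Count: 5.

5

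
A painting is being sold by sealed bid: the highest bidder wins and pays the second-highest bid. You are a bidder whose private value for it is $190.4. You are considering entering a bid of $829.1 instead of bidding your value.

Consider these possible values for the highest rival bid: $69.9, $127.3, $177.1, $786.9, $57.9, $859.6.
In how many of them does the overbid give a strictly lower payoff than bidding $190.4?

1

The deviation hurts exactly when the highest competing bid lies strictly between $190.4 and $829.1 — overbidding then wins at a price above your value.
$69.9: below both → same outcome either way.
$127.3: below both → same outcome either way.
$177.1: below both → same outcome either way.
$786.9: inside the interval → strictly worse (loss $596.5).
$57.9: below both → same outcome either way.
$859.6: above both → same outcome either way.
Count: 1.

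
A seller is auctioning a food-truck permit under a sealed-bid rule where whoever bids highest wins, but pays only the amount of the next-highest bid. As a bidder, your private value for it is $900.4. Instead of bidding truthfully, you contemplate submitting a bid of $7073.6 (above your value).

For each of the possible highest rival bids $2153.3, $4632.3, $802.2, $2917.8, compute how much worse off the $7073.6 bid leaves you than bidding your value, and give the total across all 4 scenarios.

$7002.2

The deviation costs you only when the competing bid falls strictly between $900.4 and $7073.6; elsewhere both bids give the same outcome.
$2153.3: truthful payoff $0, deviation payoff −$1252.9 → loss $1252.9.
$4632.3: truthful payoff $0, deviation payoff −$3731.9 → loss $3731.9.
$802.2: outcomes coincide → loss $0.
$2917.8: truthful payoff $0, deviation payoff −$2017.4 → loss $2017.4.
Total loss = $1252.9 + $3731.9 + $2017.4 = $7002.2.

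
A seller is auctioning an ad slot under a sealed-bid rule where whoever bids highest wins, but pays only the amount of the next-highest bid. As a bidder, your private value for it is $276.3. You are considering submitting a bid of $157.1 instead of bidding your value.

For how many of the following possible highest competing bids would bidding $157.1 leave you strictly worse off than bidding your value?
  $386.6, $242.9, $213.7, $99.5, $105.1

The deviation hurts exactly when the highest competing bid lies strictly between $157.1 and $276.3 — underbidding then forfeits a profitable win.
$386.6: above both → same outcome either way.
$242.9: inside the interval → strictly worse (loss $33.4).
$213.7: inside the interval → strictly worse (loss $62.6).
$99.5: below both → same outcome either way.
$105.1: below both → same outcome either way.
Count: 2.

2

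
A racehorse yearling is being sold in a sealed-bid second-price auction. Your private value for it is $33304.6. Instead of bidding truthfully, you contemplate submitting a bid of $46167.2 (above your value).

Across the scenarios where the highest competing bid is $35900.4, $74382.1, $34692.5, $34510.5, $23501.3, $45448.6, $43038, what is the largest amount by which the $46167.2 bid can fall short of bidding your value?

$12144

$35900.4: truthful gives $0, deviation gives −$2595.8 → loss $2595.8.
$74382.1: same outcome either way → loss $0.
$34692.5: truthful gives $0, deviation gives −$1387.9 → loss $1387.9.
$34510.5: truthful gives $0, deviation gives −$1205.9 → loss $1205.9.
$23501.3: same outcome either way → loss $0.
$45448.6: truthful gives $0, deviation gives −$12144 → loss $12144.
$43038: truthful gives $0, deviation gives −$9733.4 → loss $9733.4.
Maximum loss: $12144.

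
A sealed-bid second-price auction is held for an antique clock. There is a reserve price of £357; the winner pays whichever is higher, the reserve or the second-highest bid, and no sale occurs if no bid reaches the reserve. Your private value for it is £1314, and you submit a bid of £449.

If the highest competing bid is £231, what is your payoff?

Your bid £449 is the highest and exceeds the reserve.
Price = max(second-highest bid, reserve) = max(£231, £357) = £357.
Payoff = £1314 − £357 = £957.

£957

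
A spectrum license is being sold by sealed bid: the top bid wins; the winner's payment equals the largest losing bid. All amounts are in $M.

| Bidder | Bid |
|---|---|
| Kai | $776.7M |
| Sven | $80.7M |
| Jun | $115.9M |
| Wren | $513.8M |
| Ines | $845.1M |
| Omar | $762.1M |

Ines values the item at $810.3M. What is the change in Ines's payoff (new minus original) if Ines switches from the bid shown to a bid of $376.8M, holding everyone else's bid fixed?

−$33.6M

The highest bid among the other bidders is $776.7M; Ines's bid doesn't change that.
Original bid $845.1M: Ines is highest, pays the top rival bid $776.7M; payoff $810.3M − $776.7M = $33.6M.
Alternative bid $376.8M: Ines is not highest (top rival bid is $776.7M); payoff $0M.
Change in payoff = $0M − ($33.6M) = −$33.6M.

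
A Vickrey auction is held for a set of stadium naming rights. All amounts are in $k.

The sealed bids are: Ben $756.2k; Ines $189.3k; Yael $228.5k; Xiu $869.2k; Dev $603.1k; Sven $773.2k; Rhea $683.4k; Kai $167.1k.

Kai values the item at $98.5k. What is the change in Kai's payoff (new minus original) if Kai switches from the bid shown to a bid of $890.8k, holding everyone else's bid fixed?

−$770.7k

The highest bid among the other bidders is $869.2k; Kai's bid doesn't change that.
Original bid $167.1k: Kai is not highest (top rival bid is $869.2k); payoff $0k.
Alternative bid $890.8k: Kai is highest, pays the top rival bid $869.2k; payoff $98.5k − $869.2k = −$770.7k.
Change in payoff = −$770.7k − ($0k) = −$770.7k.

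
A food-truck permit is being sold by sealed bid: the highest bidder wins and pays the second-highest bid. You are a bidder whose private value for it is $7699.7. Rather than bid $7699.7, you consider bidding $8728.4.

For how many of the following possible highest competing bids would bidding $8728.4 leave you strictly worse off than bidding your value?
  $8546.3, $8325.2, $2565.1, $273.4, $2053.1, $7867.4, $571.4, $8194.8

4

The deviation hurts exactly when the highest competing bid lies strictly between $7699.7 and $8728.4 — overbidding then wins at a price above your value.
$8546.3: inside the interval → strictly worse (loss $846.6).
$8325.2: inside the interval → strictly worse (loss $625.5).
$2565.1: below both → same outcome either way.
$273.4: below both → same outcome either way.
$2053.1: below both → same outcome either way.
$7867.4: inside the interval → strictly worse (loss $167.7).
$571.4: below both → same outcome either way.
$8194.8: inside the interval → strictly worse (loss $495.1).
Count: 4.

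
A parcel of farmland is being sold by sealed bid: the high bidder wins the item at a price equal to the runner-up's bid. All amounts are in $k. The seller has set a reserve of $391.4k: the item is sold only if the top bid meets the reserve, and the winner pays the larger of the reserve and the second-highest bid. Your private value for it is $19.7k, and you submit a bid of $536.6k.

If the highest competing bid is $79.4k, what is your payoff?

−$371.7k

Your bid $536.6k is the highest and exceeds the reserve.
Price = max(second-highest bid, reserve) = max($79.4k, $391.4k) = $391.4k.
Payoff = $19.7k − $391.4k = −$371.7k.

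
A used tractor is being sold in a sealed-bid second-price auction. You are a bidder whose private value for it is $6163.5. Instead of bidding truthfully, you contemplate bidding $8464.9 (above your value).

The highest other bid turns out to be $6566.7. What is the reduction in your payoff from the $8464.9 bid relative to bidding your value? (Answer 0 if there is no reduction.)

Bidding your value $6163.5: you lose (since $6163.5 < $6566.7). Payoff $0.
Bidding $8464.9: you win and pay $6566.7. Payoff $6163.5 − $6566.7 = −$403.2.
The competing bid $6566.7 lies between your value and your inflated bid, so overbidding wins an item priced above your value.
Loss from deviating = $0 − (−$403.2) = $403.2.
Because the price is fixed by the runner-up's bid, deviating from your value can only change a good outcome into a bad one — never the reverse.

$403.2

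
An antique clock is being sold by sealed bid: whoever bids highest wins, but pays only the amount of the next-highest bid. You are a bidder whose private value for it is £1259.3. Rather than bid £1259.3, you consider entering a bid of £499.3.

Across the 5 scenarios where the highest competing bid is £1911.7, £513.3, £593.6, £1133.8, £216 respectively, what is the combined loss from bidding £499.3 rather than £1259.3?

£1537.2

The deviation costs you only when the competing bid falls strictly between £499.3 and £1259.3; elsewhere both bids give the same outcome.
£1911.7: outcomes coincide → loss £0.
£513.3: truthful payoff £746, deviation payoff £0 → loss £746.
£593.6: truthful payoff £665.7, deviation payoff £0 → loss £665.7.
£1133.8: truthful payoff £125.5, deviation payoff £0 → loss £125.5.
£216: outcomes coincide → loss £0.
Total loss = £746 + £665.7 + £125.5 = £1537.2.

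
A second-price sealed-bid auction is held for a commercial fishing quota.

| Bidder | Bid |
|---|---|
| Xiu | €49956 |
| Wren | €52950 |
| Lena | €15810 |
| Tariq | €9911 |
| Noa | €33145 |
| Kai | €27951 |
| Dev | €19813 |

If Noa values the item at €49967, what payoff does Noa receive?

Highest bid: Wren at €52950, so Wren wins.
Second-highest bid: Xiu at €49956 — that is the price the winner pays.
Noa did not win, so Noa pays nothing and receives nothing: payoff €0.

€0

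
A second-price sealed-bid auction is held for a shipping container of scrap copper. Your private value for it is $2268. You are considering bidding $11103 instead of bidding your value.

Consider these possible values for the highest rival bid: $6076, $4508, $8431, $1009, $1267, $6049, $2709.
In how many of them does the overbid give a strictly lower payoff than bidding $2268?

5

The deviation hurts exactly when the highest competing bid lies strictly between $2268 and $11103 — overbidding then wins at a price above your value.
$6076: inside the interval → strictly worse (loss $3808).
$4508: inside the interval → strictly worse (loss $2240).
$8431: inside the interval → strictly worse (loss $6163).
$1009: below both → same outcome either way.
$1267: below both → same outcome either way.
$6049: inside the interval → strictly worse (loss $3781).
$2709: inside the interval → strictly worse (loss $441).
Count: 5.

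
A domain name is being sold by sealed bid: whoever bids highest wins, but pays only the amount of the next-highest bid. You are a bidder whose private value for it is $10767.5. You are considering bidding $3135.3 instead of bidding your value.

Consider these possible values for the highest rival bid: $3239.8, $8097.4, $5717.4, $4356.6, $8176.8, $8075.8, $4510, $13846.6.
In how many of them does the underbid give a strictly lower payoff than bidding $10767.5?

The deviation hurts exactly when the highest competing bid lies strictly between $3135.3 and $10767.5 — underbidding then forfeits a profitable win.
$3239.8: inside the interval → strictly worse (loss $7527.7).
$8097.4: inside the interval → strictly worse (loss $2670.1).
$5717.4: inside the interval → strictly worse (loss $5050.1).
$4356.6: inside the interval → strictly worse (loss $6410.9).
$8176.8: inside the interval → strictly worse (loss $2590.7).
$8075.8: inside the interval → strictly worse (loss $2691.7).
$4510: inside the interval → strictly worse (loss $6257.5).
$13846.6: above both → same outcome either way.
Count: 7.

7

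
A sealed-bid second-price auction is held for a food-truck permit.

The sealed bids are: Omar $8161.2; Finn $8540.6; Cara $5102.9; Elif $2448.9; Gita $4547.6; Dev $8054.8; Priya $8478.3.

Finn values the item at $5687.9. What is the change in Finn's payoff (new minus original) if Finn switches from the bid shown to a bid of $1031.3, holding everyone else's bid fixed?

$2790.4

The highest bid among the other bidders is $8478.3; Finn's bid doesn't change that.
Original bid $8540.6: Finn is highest, pays the top rival bid $8478.3; payoff $5687.9 − $8478.3 = −$2790.4.
Alternative bid $1031.3: Finn is not highest (top rival bid is $8478.3); payoff $0.
Change in payoff = $0 − (−$2790.4) = $2790.4.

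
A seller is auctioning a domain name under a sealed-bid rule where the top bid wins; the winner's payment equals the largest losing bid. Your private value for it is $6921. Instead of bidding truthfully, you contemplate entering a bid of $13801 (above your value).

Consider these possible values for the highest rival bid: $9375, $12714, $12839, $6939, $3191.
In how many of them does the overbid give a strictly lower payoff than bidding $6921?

The deviation hurts exactly when the highest competing bid lies strictly between $6921 and $13801 — overbidding then wins at a price above your value.
$9375: inside the interval → strictly worse (loss $2454).
$12714: inside the interval → strictly worse (loss $5793).
$12839: inside the interval → strictly worse (loss $5918).
$6939: inside the interval → strictly worse (loss $18).
$3191: below both → same outcome either way.
Count: 4.

4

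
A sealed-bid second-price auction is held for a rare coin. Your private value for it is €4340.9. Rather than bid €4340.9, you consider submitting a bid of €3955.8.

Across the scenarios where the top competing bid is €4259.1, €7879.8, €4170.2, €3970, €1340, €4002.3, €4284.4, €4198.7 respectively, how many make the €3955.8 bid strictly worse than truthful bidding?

The deviation hurts exactly when the highest competing bid lies strictly between €3955.8 and €4340.9 — underbidding then forfeits a profitable win.
€4259.1: inside the interval → strictly worse (loss €81.8).
€7879.8: above both → same outcome either way.
€4170.2: inside the interval → strictly worse (loss €170.7).
€3970: inside the interval → strictly worse (loss €370.9).
€1340: below both → same outcome either way.
€4002.3: inside the interval → strictly worse (loss €338.6).
€4284.4: inside the interval → strictly worse (loss €56.5).
€4198.7: inside the interval → strictly worse (loss €142.2).
Count: 6.

6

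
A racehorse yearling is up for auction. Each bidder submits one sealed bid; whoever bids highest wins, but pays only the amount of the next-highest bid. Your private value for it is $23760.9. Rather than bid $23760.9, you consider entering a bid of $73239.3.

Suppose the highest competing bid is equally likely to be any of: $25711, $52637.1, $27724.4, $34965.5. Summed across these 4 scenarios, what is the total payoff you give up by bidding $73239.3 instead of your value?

$45994.4

The deviation costs you only when the competing bid falls strictly between $23760.9 and $73239.3; elsewhere both bids give the same outcome.
$25711: truthful payoff $0, deviation payoff −$1950.1 → loss $1950.1.
$52637.1: truthful payoff $0, deviation payoff −$28876.2 → loss $28876.2.
$27724.4: truthful payoff $0, deviation payoff −$3963.5 → loss $3963.5.
$34965.5: truthful payoff $0, deviation payoff −$11204.6 → loss $11204.6.
Total loss = $1950.1 + $28876.2 + $3963.5 + $11204.6 = $45994.4.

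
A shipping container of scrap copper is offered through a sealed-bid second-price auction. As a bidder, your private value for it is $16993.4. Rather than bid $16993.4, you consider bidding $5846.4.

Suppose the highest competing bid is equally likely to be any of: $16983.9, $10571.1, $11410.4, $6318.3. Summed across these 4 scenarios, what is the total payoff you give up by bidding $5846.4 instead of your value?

$22689.9

The deviation costs you only when the competing bid falls strictly between $5846.4 and $16993.4; elsewhere both bids give the same outcome.
$16983.9: truthful payoff $9.5, deviation payoff $0 → loss $9.5.
$10571.1: truthful payoff $6422.3, deviation payoff $0 → loss $6422.3.
$11410.4: truthful payoff $5583, deviation payoff $0 → loss $5583.
$6318.3: truthful payoff $10675.1, deviation payoff $0 → loss $10675.1.
Total loss = $9.5 + $6422.3 + $5583 + $10675.1 = $22689.9.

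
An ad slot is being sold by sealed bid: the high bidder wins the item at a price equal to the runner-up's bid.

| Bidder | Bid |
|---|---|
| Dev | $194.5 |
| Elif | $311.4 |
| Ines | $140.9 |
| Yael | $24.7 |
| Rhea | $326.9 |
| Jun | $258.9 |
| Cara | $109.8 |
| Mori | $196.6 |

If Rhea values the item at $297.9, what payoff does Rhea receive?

Highest bid: Rhea at $326.9, so Rhea wins.
Second-highest bid: Elif at $311.4 — that is the price the winner pays.
Rhea's payoff = value − price = $297.9 − $311.4 = −$13.5.

−$13.5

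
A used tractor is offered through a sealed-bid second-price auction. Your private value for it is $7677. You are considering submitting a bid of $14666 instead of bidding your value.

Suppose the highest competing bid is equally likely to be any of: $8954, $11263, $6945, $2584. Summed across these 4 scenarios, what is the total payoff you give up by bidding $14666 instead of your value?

$4863

The deviation costs you only when the competing bid falls strictly between $7677 and $14666; elsewhere both bids give the same outcome.
$8954: truthful payoff $0, deviation payoff −$1277 → loss $1277.
$11263: truthful payoff $0, deviation payoff −$3586 → loss $3586.
$6945: outcomes coincide → loss $0.
$2584: outcomes coincide → loss $0.
Total loss = $1277 + $3586 = $4863.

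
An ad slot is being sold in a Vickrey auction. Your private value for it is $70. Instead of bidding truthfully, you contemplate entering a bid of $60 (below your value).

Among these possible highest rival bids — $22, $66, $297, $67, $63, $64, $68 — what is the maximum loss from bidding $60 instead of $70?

$7

$22: same outcome either way → loss $0.
$66: truthful gives $4, deviation gives $0 → loss $4.
$297: same outcome either way → loss $0.
$67: truthful gives $3, deviation gives $0 → loss $3.
$63: truthful gives $7, deviation gives $0 → loss $7.
$64: truthful gives $6, deviation gives $0 → loss $6.
$68: truthful gives $2, deviation gives $0 → loss $2.
Maximum loss: $7.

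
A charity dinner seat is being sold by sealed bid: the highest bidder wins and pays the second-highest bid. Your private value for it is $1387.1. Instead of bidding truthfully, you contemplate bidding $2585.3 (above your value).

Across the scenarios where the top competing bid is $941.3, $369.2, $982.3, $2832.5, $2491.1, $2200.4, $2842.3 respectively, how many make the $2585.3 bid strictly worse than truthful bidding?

2

The deviation hurts exactly when the highest competing bid lies strictly between $1387.1 and $2585.3 — overbidding then wins at a price above your value.
$941.3: below both → same outcome either way.
$369.2: below both → same outcome either way.
$982.3: below both → same outcome either way.
$2832.5: above both → same outcome either way.
$2491.1: inside the interval → strictly worse (loss $1104).
$2200.4: inside the interval → strictly worse (loss $813.3).
$2842.3: above both → same outcome either way.
Count: 2.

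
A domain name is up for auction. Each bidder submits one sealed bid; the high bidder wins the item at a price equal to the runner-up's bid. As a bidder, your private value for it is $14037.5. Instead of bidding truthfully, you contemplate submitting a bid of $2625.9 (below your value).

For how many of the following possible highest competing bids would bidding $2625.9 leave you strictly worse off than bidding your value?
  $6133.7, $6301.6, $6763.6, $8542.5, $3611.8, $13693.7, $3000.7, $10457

The deviation hurts exactly when the highest competing bid lies strictly between $2625.9 and $14037.5 — underbidding then forfeits a profitable win.
$6133.7: inside the interval → strictly worse (loss $7903.8).
$6301.6: inside the interval → strictly worse (loss $7735.9).
$6763.6: inside the interval → strictly worse (loss $7273.9).
$8542.5: inside the interval → strictly worse (loss $5495).
$3611.8: inside the interval → strictly worse (loss $10425.7).
$13693.7: inside the interval → strictly worse (loss $343.8).
$3000.7: inside the interval → strictly worse (loss $11036.8).
$10457: inside the interval → strictly worse (loss $3580.5).
Count: 8.

8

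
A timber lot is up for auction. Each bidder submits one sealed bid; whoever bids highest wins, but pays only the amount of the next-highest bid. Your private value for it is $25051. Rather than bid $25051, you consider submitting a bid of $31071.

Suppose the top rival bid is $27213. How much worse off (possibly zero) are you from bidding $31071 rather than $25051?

$2162

Bidding your value $25051: you lose (since $25051 < $27213). Payoff $0.
Bidding $31071: you win and pay $27213. Payoff $25051 − $27213 = −$2162.
The competing bid $27213 lies between your value and your inflated bid, so overbidding wins an item priced above your value.
Loss from deviating = $0 − (−$2162) = $2162.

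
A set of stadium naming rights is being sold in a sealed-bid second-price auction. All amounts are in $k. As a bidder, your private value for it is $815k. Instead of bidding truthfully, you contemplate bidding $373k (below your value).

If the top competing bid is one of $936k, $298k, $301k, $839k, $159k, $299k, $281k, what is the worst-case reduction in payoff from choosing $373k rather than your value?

$936k: same outcome either way → loss $0k.
$298k: same outcome either way → loss $0k.
$301k: same outcome either way → loss $0k.
$839k: same outcome either way → loss $0k.
$159k: same outcome either way → loss $0k.
$299k: same outcome either way → loss $0k.
$281k: same outcome either way → loss $0k.
Maximum loss: $0k.

$0k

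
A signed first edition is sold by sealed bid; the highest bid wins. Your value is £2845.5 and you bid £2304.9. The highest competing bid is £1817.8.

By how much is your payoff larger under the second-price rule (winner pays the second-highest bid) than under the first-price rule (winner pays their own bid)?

£487.1

You have the highest bid, so you win under either rule.
Second-price: pay £1817.8 → payoff £1027.7.
First-price: pay your own bid £2304.9 → payoff £540.6.
Difference = £1027.7 − (£540.6) = £487.1.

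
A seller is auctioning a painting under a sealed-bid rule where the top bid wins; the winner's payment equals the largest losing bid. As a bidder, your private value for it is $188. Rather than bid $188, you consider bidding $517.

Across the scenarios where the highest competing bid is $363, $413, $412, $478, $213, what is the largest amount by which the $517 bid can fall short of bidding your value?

$363: truthful gives $0, deviation gives −$175 → loss $175.
$413: truthful gives $0, deviation gives −$225 → loss $225.
$412: truthful gives $0, deviation gives −$224 → loss $224.
$478: truthful gives $0, deviation gives −$290 → loss $290.
$213: truthful gives $0, deviation gives −$25 → loss $25.
Maximum loss: $290.

$290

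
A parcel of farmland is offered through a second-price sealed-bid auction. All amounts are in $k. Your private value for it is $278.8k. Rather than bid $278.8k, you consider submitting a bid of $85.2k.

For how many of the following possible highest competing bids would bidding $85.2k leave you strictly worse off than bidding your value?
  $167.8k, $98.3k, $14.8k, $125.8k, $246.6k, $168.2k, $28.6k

The deviation hurts exactly when the highest competing bid lies strictly between $85.2k and $278.8k — underbidding then forfeits a profitable win.
$167.8k: inside the interval → strictly worse (loss $111k).
$98.3k: inside the interval → strictly worse (loss $180.5k).
$14.8k: below both → same outcome either way.
$125.8k: inside the interval → strictly worse (loss $153k).
$246.6k: inside the interval → strictly worse (loss $32.2k).
$168.2k: inside the interval → strictly worse (loss $110.6k).
$28.6k: below both → same outcome either way.
Count: 5.

5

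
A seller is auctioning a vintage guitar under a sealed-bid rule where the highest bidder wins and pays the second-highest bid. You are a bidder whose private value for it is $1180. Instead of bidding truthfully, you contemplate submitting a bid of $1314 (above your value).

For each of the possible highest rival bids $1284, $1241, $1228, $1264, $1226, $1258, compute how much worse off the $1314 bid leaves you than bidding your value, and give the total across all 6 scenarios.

The deviation costs you only when the competing bid falls strictly between $1180 and $1314; elsewhere both bids give the same outcome.
$1284: truthful payoff $0, deviation payoff −$104 → loss $104.
$1241: truthful payoff $0, deviation payoff −$61 → loss $61.
$1228: truthful payoff $0, deviation payoff −$48 → loss $48.
$1264: truthful payoff $0, deviation payoff −$84 → loss $84.
$1226: truthful payoff $0, deviation payoff −$46 → loss $46.
$1258: truthful payoff $0, deviation payoff −$78 → loss $78.
Total loss = $104 + $61 + $48 + $84 + $46 + $78 = $421.

$421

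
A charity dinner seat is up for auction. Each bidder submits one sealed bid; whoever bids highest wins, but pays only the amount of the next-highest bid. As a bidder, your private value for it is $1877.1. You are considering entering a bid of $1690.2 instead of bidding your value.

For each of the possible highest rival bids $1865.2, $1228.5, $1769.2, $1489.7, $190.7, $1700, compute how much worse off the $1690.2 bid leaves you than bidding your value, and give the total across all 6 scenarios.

The deviation costs you only when the competing bid falls strictly between $1690.2 and $1877.1; elsewhere both bids give the same outcome.
$1865.2: truthful payoff $11.9, deviation payoff $0 → loss $11.9.
$1228.5: outcomes coincide → loss $0.
$1769.2: truthful payoff $107.9, deviation payoff $0 → loss $107.9.
$1489.7: outcomes coincide → loss $0.
$190.7: outcomes coincide → loss $0.
$1700: truthful payoff $177.1, deviation payoff $0 → loss $177.1.
Total loss = $11.9 + $107.9 + $177.1 = $296.9.

$296.9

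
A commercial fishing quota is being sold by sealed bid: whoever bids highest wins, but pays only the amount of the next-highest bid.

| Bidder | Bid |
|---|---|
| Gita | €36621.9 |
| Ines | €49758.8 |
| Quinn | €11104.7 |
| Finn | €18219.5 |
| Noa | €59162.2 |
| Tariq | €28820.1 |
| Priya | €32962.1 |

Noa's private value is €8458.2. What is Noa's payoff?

Highest bid: Noa at €59162.2, so Noa wins.
Second-highest bid: Ines at €49758.8 — that is the price the winner pays.
Noa's payoff = value − price = €8458.2 − €49758.8 = −€41300.6.

−€41300.6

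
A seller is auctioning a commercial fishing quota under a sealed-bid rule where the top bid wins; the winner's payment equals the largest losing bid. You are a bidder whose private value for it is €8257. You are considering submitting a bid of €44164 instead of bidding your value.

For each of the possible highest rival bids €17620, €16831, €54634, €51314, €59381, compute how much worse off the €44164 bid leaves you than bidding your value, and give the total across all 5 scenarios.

€17937

The deviation costs you only when the competing bid falls strictly between €8257 and €44164; elsewhere both bids give the same outcome.
€17620: truthful payoff €0, deviation payoff −€9363 → loss €9363.
€16831: truthful payoff €0, deviation payoff −€8574 → loss €8574.
€54634: outcomes coincide → loss €0.
€51314: outcomes coincide → loss €0.
€59381: outcomes coincide → loss €0.
Total loss = €9363 + €8574 = €17937.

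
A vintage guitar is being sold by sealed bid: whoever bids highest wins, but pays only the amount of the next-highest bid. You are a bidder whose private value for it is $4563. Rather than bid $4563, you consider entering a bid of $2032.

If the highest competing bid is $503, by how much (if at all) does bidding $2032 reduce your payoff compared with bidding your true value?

$0

Bidding your value $4563: you win (since $4563 > $503) and pay $503. Payoff $4060.
Bidding $2032: you win and pay $503. Payoff $4563 − $503 = $4060.
Difference = $4060 − $4060 = $0; both bids lead to the same outcome because the competing bid is below both your value and your alternative bid.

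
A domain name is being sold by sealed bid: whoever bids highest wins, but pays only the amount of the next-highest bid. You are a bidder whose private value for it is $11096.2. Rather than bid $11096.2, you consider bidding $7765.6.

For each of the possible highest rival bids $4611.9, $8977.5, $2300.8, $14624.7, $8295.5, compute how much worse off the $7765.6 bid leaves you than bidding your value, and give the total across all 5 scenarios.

$4919.4

The deviation costs you only when the competing bid falls strictly between $7765.6 and $11096.2; elsewhere both bids give the same outcome.
$4611.9: outcomes coincide → loss $0.
$8977.5: truthful payoff $2118.7, deviation payoff $0 → loss $2118.7.
$2300.8: outcomes coincide → loss $0.
$14624.7: outcomes coincide → loss $0.
$8295.5: truthful payoff $2800.7, deviation payoff $0 → loss $2800.7.
Total loss = $2118.7 + $2800.7 = $4919.4.
In a second-price auction your bid sets only whether you win, not what you pay, so bidding your true value is weakly dominant.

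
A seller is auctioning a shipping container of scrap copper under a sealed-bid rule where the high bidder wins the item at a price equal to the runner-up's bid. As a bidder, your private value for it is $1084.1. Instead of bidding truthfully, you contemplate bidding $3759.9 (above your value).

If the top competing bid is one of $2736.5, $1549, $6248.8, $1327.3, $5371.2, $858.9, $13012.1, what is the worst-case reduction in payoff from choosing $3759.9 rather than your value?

$1652.4

$2736.5: truthful gives $0, deviation gives −$1652.4 → loss $1652.4.
$1549: truthful gives $0, deviation gives −$464.9 → loss $464.9.
$6248.8: same outcome either way → loss $0.
$1327.3: truthful gives $0, deviation gives −$243.2 → loss $243.2.
$5371.2: same outcome either way → loss $0.
$858.9: same outcome either way → loss $0.
$13012.1: same outcome either way → loss $0.
Maximum loss: $1652.4.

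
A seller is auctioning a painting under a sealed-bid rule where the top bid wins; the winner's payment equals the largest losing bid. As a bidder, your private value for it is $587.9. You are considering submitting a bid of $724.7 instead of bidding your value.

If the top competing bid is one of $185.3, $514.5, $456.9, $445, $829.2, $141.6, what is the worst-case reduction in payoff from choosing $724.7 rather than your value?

$0

$185.3: same outcome either way → loss $0.
$514.5: same outcome either way → loss $0.
$456.9: same outcome either way → loss $0.
$445: same outcome either way → loss $0.
$829.2: same outcome either way → loss $0.
$141.6: same outcome either way → loss $0.
Maximum loss: $0.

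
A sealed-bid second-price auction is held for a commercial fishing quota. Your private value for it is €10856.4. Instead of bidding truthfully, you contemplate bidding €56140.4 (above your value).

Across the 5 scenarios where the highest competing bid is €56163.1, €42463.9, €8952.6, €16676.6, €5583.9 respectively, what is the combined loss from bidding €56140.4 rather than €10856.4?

The deviation costs you only when the competing bid falls strictly between €10856.4 and €56140.4; elsewhere both bids give the same outcome.
€56163.1: outcomes coincide → loss €0.
€42463.9: truthful payoff €0, deviation payoff −€31607.5 → loss €31607.5.
€8952.6: outcomes coincide → loss €0.
€16676.6: truthful payoff €0, deviation payoff −€5820.2 → loss €5820.2.
€5583.9: outcomes coincide → loss €0.
Total loss = €31607.5 + €5820.2 = €37427.7.

€37427.7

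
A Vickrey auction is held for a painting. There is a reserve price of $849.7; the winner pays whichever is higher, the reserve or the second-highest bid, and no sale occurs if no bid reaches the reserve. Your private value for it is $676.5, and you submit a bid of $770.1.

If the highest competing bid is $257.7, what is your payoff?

$0

Your bid $770.1 is the highest bid but falls below the reserve $849.7, so the item goes unsold. Payoff $0.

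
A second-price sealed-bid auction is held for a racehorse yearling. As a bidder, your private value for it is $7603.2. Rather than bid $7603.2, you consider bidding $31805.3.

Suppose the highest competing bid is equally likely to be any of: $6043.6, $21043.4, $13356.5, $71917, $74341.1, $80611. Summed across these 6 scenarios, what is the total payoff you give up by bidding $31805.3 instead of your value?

$19193.5

The deviation costs you only when the competing bid falls strictly between $7603.2 and $31805.3; elsewhere both bids give the same outcome.
$6043.6: outcomes coincide → loss $0.
$21043.4: truthful payoff $0, deviation payoff −$13440.2 → loss $13440.2.
$13356.5: truthful payoff $0, deviation payoff −$5753.3 → loss $5753.3.
$71917: outcomes coincide → loss $0.
$74341.1: outcomes coincide → loss $0.
$80611: outcomes coincide → loss $0.
Total loss = $13440.2 + $5753.3 = $19193.5.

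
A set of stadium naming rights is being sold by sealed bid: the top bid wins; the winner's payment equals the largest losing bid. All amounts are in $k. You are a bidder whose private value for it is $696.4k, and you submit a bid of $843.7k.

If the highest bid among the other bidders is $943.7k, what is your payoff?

$0k

Your bid $843.7k is below the highest competing bid $943.7k, so you lose.
A losing bidder pays nothing and receives nothing: payoff = $0k.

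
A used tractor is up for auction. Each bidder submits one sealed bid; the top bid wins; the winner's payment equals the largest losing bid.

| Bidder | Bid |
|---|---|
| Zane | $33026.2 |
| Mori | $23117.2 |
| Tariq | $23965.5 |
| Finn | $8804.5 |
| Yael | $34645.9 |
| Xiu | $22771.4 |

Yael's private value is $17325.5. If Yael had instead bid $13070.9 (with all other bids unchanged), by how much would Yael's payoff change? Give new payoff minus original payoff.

$15700.7

The highest bid among the other bidders is $33026.2; Yael's bid doesn't change that.
Original bid $34645.9: Yael is highest, pays the top rival bid $33026.2; payoff $17325.5 − $33026.2 = −$15700.7.
Alternative bid $13070.9: Yael is not highest (top rival bid is $33026.2); payoff $0.
Change in payoff = $0 − (−$15700.7) = $15700.7.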